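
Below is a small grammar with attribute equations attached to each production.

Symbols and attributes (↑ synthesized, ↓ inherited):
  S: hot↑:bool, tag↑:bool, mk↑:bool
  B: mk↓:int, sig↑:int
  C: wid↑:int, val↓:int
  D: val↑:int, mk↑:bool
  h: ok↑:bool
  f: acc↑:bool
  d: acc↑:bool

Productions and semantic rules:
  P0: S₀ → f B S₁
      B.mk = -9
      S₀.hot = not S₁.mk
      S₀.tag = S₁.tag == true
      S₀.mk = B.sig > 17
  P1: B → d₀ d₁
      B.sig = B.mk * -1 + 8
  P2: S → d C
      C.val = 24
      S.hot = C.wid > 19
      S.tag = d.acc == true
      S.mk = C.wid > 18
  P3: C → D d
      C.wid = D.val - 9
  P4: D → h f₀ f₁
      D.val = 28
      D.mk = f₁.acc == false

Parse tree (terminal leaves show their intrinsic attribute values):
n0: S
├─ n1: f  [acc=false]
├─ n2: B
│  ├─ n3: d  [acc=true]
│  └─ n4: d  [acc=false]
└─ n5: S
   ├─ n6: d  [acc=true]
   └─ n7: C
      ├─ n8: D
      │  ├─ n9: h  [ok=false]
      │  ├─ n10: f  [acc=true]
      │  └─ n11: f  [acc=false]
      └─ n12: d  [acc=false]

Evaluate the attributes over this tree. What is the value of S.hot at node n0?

false

1. n1.acc = false  [terminal]
2. n2.mk = -9  [-9]
3. n3.acc = true  [terminal]
4. n4.acc = false  [terminal]
5. n2.sig = 17  [B.mk * -1 + 8]
6. n6.acc = true  [terminal]
7. n7.val = 24  [24]
8. n9.ok = false  [terminal]
9. n10.acc = true  [terminal]
10. n11.acc = false  [terminal]
11. n8.val = 28  [28]
12. n8.mk = true  [f₁.acc == false]
13. n12.acc = false  [terminal]
14. n7.wid = 19  [D.val - 9]
15. n5.hot = false  [C.wid > 19]
16. n5.tag = true  [d.acc == true]
17. n5.mk = true  [C.wid > 18]
18. n0.hot = false  [not S₁.mk]
19. n0.tag = true  [S₁.tag == true]
20. n0.mk = false  [B.sig > 17]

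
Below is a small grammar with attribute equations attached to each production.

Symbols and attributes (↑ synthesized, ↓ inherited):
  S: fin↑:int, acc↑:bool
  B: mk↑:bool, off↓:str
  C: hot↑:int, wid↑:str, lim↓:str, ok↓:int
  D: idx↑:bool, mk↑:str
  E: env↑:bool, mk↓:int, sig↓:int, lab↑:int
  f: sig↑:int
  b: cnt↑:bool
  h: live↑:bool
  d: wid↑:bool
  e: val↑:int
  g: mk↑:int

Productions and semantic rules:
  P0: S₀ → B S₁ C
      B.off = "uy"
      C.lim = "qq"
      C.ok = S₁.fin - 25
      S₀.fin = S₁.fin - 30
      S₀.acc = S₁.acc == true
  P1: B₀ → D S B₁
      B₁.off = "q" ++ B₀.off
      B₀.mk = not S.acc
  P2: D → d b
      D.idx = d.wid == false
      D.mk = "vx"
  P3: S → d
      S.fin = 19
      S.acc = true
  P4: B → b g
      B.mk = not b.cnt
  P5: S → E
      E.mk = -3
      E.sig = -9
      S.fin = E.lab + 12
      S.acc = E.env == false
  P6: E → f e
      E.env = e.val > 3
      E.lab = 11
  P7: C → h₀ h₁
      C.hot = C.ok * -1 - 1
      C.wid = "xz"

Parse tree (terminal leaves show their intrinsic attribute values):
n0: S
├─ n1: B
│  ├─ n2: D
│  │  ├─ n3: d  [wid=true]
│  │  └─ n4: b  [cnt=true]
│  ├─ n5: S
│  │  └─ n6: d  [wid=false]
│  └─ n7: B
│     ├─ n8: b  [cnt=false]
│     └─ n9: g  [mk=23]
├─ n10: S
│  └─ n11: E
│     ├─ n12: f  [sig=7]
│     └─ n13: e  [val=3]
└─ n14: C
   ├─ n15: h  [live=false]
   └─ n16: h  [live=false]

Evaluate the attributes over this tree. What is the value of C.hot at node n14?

1. n1.off = "uy"  ["uy"]
2. n3.wid = true  [terminal]
3. n4.cnt = true  [terminal]
4. n2.idx = false  [d.wid == false]
5. n2.mk = "vx"  ["vx"]
6. n6.wid = false  [terminal]
7. n5.fin = 19  [19]
8. n5.acc = true  [true]
9. n7.off = "quy"  ["q" ++ B₀.off]
10. n8.cnt = false  [terminal]
11. n9.mk = 23  [terminal]
12. n7.mk = true  [not b.cnt]
13. n1.mk = false  [not S.acc]
14. n11.mk = -3  [-3]
15. n11.sig = -9  [-9]
16. n12.sig = 7  [terminal]
17. n13.val = 3  [terminal]
18. n11.env = false  [e.val > 3]
19. n11.lab = 11  [11]
20. n10.fin = 23  [E.lab + 12]
21. n10.acc = true  [E.env == false]
22. n14.lim = "qq"  ["qq"]
23. n14.ok = -2  [S₁.fin - 25]
24. n15.live = false  [terminal]
25. n16.live = false  [terminal]
26. n14.hot = 1  [C.ok * -1 - 1]
27. n14.wid = "xz"  ["xz"]
28. n0.fin = -7  [S₁.fin - 30]
29. n0.acc = true  [S₁.acc == true]

1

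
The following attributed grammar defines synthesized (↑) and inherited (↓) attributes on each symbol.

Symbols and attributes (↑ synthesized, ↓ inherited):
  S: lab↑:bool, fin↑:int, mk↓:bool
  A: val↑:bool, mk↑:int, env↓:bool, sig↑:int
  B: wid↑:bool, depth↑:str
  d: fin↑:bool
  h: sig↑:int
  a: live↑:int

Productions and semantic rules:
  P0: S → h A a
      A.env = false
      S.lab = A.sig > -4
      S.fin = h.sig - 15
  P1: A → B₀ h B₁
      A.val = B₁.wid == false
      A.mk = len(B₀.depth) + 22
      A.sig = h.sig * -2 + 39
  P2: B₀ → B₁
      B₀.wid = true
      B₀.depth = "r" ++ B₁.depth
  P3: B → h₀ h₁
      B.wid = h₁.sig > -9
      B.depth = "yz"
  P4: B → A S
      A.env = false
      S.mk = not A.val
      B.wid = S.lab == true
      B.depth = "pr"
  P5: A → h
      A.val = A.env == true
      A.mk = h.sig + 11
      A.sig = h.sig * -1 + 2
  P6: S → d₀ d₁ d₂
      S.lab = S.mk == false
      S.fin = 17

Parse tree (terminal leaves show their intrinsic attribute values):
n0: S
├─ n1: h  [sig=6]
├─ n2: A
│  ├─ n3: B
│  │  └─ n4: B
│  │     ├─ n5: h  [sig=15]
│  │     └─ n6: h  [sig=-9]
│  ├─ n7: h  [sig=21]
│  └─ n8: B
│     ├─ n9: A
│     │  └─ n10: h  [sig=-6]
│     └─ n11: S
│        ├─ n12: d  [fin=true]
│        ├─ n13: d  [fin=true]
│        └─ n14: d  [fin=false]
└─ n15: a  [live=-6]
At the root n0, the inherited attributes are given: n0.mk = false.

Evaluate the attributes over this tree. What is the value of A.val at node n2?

true

1. n0.mk = false  [given at root]
2. n1.sig = 6  [terminal]
3. n2.env = false  [false]
4. n5.sig = 15  [terminal]
5. n6.sig = -9  [terminal]
6. n4.wid = false  [h₁.sig > -9]
7. n4.depth = "yz"  ["yz"]
8. n3.wid = true  [true]
9. n3.depth = "ryz"  ["r" ++ B₁.depth]
10. n7.sig = 21  [terminal]
11. n9.env = false  [false]
12. n10.sig = -6  [terminal]
13. n9.val = false  [A.env == true]
14. n9.mk = 5  [h.sig + 11]
15. n9.sig = 8  [h.sig * -1 + 2]
16. n11.mk = true  [not A.val]
17. n12.fin = true  [terminal]
18. n13.fin = true  [terminal]
19. n14.fin = false  [terminal]
20. n11.lab = false  [S.mk == false]
21. n11.fin = 17  [17]
22. n8.wid = false  [S.lab == true]
23. n8.depth = "pr"  ["pr"]
24. n2.val = true  [B₁.wid == false]
25. n2.mk = 25  [len(B₀.depth) + 22]
26. n2.sig = -3  [h.sig * -2 + 39]
27. n15.live = -6  [terminal]
28. n0.lab = true  [A.sig > -4]
29. n0.fin = -9  [h.sig - 15]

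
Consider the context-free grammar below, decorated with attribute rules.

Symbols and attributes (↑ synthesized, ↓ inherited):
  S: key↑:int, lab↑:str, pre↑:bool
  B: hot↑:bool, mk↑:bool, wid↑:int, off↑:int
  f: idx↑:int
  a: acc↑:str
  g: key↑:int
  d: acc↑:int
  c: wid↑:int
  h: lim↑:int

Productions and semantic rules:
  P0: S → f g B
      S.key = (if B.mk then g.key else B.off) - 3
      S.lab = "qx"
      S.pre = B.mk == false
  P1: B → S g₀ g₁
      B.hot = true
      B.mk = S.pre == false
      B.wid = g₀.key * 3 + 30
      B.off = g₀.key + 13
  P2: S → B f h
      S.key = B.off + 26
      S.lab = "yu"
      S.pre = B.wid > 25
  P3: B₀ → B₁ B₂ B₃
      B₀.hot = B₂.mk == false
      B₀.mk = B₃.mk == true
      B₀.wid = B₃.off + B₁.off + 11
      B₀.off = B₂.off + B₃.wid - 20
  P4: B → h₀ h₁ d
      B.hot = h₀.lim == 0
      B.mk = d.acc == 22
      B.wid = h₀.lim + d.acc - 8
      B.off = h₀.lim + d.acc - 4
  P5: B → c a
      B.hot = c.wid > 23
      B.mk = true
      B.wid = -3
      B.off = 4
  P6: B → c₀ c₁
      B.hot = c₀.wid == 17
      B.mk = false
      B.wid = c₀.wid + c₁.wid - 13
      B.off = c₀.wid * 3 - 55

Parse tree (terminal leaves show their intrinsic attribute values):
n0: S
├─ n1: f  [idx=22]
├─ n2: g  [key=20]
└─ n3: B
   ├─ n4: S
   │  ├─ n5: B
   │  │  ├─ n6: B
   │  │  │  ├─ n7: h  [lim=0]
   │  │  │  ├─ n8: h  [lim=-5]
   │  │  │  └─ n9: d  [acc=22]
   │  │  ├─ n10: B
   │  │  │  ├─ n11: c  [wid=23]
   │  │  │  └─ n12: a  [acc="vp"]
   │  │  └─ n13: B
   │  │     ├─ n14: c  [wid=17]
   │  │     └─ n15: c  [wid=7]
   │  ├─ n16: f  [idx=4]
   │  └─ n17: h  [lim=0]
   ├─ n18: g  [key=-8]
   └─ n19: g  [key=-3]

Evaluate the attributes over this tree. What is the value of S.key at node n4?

1. n1.idx = 22  [terminal]
2. n2.key = 20  [terminal]
3. n7.lim = 0  [terminal]
4. n8.lim = -5  [terminal]
5. n9.acc = 22  [terminal]
6. n6.hot = true  [h₀.lim == 0]
7. n6.mk = true  [d.acc == 22]
8. n6.wid = 14  [h₀.lim + d.acc - 8]
9. n6.off = 18  [h₀.lim + d.acc - 4]
10. n11.wid = 23  [terminal]
11. n12.acc = "vp"  [terminal]
12. n10.hot = false  [c.wid > 23]
13. n10.mk = true  [true]
14. n10.wid = -3  [-3]
15. n10.off = 4  [4]
16. n14.wid = 17  [terminal]
17. n15.wid = 7  [terminal]
18. n13.hot = true  [c₀.wid == 17]
19. n13.mk = false  [false]
20. n13.wid = 11  [c₀.wid + c₁.wid - 13]
21. n13.off = -4  [c₀.wid * 3 - 55]
22. n5.hot = false  [B₂.mk == false]
23. n5.mk = false  [B₃.mk == true]
24. n5.wid = 25  [B₃.off + B₁.off + 11]
25. n5.off = -5  [B₂.off + B₃.wid - 20]
26. n16.idx = 4  [terminal]
27. n17.lim = 0  [terminal]
28. n4.key = 21  [B.off + 26]
29. n4.lab = "yu"  ["yu"]
30. n4.pre = false  [B.wid > 25]
31. n18.key = -8  [terminal]
32. n19.key = -3  [terminal]
33. n3.hot = true  [true]
34. n3.mk = true  [S.pre == false]
35. n3.wid = 6  [g₀.key * 3 + 30]
36. n3.off = 5  [g₀.key + 13]
37. n0.key = 17  [(if B.mk then g.key else B.off) - 3]
38. n0.lab = "qx"  ["qx"]
39. n0.pre = false  [B.mk == false]

21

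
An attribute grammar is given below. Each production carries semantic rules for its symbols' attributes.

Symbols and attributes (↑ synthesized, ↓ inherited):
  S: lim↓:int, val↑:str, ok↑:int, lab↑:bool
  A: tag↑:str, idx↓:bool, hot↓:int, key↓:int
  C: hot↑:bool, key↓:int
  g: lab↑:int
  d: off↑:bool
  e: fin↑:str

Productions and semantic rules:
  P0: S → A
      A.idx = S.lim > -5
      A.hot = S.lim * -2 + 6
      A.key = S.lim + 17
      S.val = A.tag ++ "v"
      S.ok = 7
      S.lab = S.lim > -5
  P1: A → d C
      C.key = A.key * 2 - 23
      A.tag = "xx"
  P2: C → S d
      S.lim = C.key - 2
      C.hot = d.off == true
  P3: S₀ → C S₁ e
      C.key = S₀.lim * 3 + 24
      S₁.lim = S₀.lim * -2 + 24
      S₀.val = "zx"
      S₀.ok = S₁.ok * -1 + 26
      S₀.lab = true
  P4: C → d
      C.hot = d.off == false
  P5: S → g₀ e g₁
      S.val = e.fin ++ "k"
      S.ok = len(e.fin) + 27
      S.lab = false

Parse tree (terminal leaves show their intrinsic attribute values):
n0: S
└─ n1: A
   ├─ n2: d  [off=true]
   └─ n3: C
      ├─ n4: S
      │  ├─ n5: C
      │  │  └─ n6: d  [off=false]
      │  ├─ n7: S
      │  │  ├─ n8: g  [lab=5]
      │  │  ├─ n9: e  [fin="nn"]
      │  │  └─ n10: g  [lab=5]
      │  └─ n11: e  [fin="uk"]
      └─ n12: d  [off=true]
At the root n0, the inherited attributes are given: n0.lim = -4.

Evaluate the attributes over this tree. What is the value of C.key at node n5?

27

1. n0.lim = -4  [given at root]
2. n1.idx = true  [S.lim > -5]
3. n1.hot = 14  [S.lim * -2 + 6]
4. n1.key = 13  [S.lim + 17]
5. n2.off = true  [terminal]
6. n3.key = 3  [A.key * 2 - 23]
7. n4.lim = 1  [C.key - 2]
8. n5.key = 27  [S₀.lim * 3 + 24]
9. n6.off = false  [terminal]
10. n5.hot = true  [d.off == false]
11. n7.lim = 22  [S₀.lim * -2 + 24]
12. n8.lab = 5  [terminal]
13. n9.fin = "nn"  [terminal]
14. n10.lab = 5  [terminal]
15. n7.val = "nnk"  [e.fin ++ "k"]
16. n7.ok = 29  [len(e.fin) + 27]
17. n7.lab = false  [false]
18. n11.fin = "uk"  [terminal]
19. n4.val = "zx"  ["zx"]
20. n4.ok = -3  [S₁.ok * -1 + 26]
21. n4.lab = true  [true]
22. n12.off = true  [terminal]
23. n3.hot = true  [d.off == true]
24. n1.tag = "xx"  ["xx"]
25. n0.val = "xxv"  [A.tag ++ "v"]
26. n0.ok = 7  [7]
27. n0.lab = true  [S.lim > -5]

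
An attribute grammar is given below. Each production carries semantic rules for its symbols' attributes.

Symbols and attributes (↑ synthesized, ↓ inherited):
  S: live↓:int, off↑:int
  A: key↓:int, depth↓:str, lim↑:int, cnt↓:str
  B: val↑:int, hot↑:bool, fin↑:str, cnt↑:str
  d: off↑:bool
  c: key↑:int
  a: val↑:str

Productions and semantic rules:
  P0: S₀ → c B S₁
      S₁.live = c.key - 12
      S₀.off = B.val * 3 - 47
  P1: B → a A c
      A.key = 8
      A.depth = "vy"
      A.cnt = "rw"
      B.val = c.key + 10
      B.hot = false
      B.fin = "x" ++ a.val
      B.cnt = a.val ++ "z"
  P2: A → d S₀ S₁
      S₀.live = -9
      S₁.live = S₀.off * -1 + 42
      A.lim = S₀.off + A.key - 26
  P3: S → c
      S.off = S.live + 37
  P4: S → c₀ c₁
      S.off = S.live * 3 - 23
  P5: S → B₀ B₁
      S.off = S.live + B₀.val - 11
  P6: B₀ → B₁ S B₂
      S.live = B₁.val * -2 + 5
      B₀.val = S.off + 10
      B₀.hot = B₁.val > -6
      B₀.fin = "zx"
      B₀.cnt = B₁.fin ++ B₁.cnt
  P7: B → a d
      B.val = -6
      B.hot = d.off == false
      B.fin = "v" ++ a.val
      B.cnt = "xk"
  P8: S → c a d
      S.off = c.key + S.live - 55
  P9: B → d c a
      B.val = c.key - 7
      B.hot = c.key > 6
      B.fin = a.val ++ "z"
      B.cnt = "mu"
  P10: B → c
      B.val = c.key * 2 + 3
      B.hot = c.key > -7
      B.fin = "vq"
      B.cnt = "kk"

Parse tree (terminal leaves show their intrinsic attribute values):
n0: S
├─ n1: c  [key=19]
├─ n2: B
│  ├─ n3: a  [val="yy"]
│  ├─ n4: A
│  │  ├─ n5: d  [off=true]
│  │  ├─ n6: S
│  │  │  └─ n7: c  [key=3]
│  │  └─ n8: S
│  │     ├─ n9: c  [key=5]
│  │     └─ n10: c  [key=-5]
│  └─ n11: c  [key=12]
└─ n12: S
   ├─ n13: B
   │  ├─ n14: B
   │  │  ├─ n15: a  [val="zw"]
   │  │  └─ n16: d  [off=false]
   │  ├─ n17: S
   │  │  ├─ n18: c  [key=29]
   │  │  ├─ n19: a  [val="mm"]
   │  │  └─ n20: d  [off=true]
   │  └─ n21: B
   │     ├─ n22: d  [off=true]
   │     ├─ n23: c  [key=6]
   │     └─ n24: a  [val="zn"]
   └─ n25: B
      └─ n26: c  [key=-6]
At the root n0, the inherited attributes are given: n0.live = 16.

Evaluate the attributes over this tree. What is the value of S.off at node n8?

19

1. n0.live = 16  [given at root]
2. n1.key = 19  [terminal]
3. n3.val = "yy"  [terminal]
4. n4.key = 8  [8]
5. n4.depth = "vy"  ["vy"]
6. n4.cnt = "rw"  ["rw"]
7. n5.off = true  [terminal]
8. n6.live = -9  [-9]
9. n7.key = 3  [terminal]
10. n6.off = 28  [S.live + 37]
11. n8.live = 14  [S₀.off * -1 + 42]
12. n9.key = 5  [terminal]
13. n10.key = -5  [terminal]
14. n8.off = 19  [S.live * 3 - 23]
15. n4.lim = 10  [S₀.off + A.key - 26]
16. n11.key = 12  [terminal]
17. n2.val = 22  [c.key + 10]
18. n2.hot = false  [false]
19. n2.fin = "xyy"  ["x" ++ a.val]
20. n2.cnt = "yyz"  [a.val ++ "z"]
21. n12.live = 7  [c.key - 12]
22. n15.val = "zw"  [terminal]
23. n16.off = false  [terminal]
24. n14.val = -6  [-6]
25. n14.hot = true  [d.off == false]
26. n14.fin = "vzw"  ["v" ++ a.val]
27. n14.cnt = "xk"  ["xk"]
28. n17.live = 17  [B₁.val * -2 + 5]
29. n18.key = 29  [terminal]
30. n19.val = "mm"  [terminal]
31. n20.off = true  [terminal]
32. n17.off = -9  [c.key + S.live - 55]
33. n22.off = true  [terminal]
34. n23.key = 6  [terminal]
35. n24.val = "zn"  [terminal]
36. n21.val = -1  [c.key - 7]
37. n21.hot = false  [c.key > 6]
38. n21.fin = "znz"  [a.val ++ "z"]
39. n21.cnt = "mu"  ["mu"]
40. n13.val = 1  [S.off + 10]
41. n13.hot = false  [B₁.val > -6]
42. n13.fin = "zx"  ["zx"]
43. n13.cnt = "vzwxk"  [B₁.fin ++ B₁.cnt]
44. n26.key = -6  [terminal]
45. n25.val = -9  [c.key * 2 + 3]
46. n25.hot = true  [c.key > -7]
47. n25.fin = "vq"  ["vq"]
48. n25.cnt = "kk"  ["kk"]
49. n12.off = -3  [S.live + B₀.val - 11]
50. n0.off = 19  [B.val * 3 - 47]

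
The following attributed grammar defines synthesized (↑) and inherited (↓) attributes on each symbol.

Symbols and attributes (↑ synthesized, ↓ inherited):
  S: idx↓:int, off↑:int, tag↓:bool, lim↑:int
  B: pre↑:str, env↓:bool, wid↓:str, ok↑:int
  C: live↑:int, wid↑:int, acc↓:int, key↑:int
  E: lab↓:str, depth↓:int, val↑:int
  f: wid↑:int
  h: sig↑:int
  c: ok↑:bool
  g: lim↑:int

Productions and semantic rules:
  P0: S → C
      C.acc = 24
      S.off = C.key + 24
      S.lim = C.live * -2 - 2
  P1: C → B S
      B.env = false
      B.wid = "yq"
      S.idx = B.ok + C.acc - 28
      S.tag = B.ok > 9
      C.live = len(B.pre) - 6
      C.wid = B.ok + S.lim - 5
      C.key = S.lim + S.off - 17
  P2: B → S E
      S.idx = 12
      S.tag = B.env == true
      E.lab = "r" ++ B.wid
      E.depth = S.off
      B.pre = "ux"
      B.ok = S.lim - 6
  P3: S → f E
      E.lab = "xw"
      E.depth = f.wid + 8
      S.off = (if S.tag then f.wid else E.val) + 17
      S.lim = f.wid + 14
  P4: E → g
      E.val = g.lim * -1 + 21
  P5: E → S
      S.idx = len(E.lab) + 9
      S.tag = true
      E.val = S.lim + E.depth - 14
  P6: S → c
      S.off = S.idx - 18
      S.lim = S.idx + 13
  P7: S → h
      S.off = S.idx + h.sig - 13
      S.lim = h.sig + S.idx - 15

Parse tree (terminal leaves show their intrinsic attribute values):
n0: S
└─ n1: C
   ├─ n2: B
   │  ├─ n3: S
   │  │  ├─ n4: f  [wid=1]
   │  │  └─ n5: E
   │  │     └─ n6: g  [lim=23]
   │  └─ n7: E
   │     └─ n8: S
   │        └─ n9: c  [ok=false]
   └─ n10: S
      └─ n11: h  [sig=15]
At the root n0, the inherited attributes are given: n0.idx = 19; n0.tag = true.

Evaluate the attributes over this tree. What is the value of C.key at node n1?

1. n0.idx = 19  [given at root]
2. n0.tag = true  [given at root]
3. n1.acc = 24  [24]
4. n2.env = false  [false]
5. n2.wid = "yq"  ["yq"]
6. n3.idx = 12  [12]
7. n3.tag = false  [B.env == true]
8. n4.wid = 1  [terminal]
9. n5.lab = "xw"  ["xw"]
10. n5.depth = 9  [f.wid + 8]
11. n6.lim = 23  [terminal]
12. n5.val = -2  [g.lim * -1 + 21]
13. n3.off = 15  [(if S.tag then f.wid else E.val) + 17]
14. n3.lim = 15  [f.wid + 14]
15. n7.lab = "ryq"  ["r" ++ B.wid]
16. n7.depth = 15  [S.off]
17. n8.idx = 12  [len(E.lab) + 9]
18. n8.tag = true  [true]
19. n9.ok = false  [terminal]
20. n8.off = -6  [S.idx - 18]
21. n8.lim = 25  [S.idx + 13]
22. n7.val = 26  [S.lim + E.depth - 14]
23. n2.pre = "ux"  ["ux"]
24. n2.ok = 9  [S.lim - 6]
25. n10.idx = 5  [B.ok + C.acc - 28]
26. n10.tag = false  [B.ok > 9]
27. n11.sig = 15  [terminal]
28. n10.off = 7  [S.idx + h.sig - 13]
29. n10.lim = 5  [h.sig + S.idx - 15]
30. n1.live = -4  [len(B.pre) - 6]
31. n1.wid = 9  [B.ok + S.lim - 5]
32. n1.key = -5  [S.lim + S.off - 17]
33. n0.off = 19  [C.key + 24]
34. n0.lim = 6  [C.live * -2 - 2]

-5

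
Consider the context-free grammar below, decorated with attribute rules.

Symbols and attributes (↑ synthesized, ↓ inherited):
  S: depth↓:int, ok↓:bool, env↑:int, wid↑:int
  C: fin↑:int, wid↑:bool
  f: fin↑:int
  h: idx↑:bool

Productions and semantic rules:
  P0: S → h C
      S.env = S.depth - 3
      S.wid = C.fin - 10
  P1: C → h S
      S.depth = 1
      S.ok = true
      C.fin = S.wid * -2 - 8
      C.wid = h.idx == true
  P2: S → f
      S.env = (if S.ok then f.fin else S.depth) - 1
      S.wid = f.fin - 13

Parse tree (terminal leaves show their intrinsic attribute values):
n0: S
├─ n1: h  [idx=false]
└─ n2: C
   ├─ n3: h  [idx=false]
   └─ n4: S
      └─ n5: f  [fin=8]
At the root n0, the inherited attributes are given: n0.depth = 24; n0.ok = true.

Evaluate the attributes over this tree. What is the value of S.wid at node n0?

-8

1. n0.depth = 24  [given at root]
2. n0.ok = true  [given at root]
3. n1.idx = false  [terminal]
4. n3.idx = false  [terminal]
5. n4.depth = 1  [1]
6. n4.ok = true  [true]
7. n5.fin = 8  [terminal]
8. n4.env = 7  [(if S.ok then f.fin else S.depth) - 1]
9. n4.wid = -5  [f.fin - 13]
10. n2.fin = 2  [S.wid * -2 - 8]
11. n2.wid = false  [h.idx == true]
12. n0.env = 21  [S.depth - 3]
13. n0.wid = -8  [C.fin - 10]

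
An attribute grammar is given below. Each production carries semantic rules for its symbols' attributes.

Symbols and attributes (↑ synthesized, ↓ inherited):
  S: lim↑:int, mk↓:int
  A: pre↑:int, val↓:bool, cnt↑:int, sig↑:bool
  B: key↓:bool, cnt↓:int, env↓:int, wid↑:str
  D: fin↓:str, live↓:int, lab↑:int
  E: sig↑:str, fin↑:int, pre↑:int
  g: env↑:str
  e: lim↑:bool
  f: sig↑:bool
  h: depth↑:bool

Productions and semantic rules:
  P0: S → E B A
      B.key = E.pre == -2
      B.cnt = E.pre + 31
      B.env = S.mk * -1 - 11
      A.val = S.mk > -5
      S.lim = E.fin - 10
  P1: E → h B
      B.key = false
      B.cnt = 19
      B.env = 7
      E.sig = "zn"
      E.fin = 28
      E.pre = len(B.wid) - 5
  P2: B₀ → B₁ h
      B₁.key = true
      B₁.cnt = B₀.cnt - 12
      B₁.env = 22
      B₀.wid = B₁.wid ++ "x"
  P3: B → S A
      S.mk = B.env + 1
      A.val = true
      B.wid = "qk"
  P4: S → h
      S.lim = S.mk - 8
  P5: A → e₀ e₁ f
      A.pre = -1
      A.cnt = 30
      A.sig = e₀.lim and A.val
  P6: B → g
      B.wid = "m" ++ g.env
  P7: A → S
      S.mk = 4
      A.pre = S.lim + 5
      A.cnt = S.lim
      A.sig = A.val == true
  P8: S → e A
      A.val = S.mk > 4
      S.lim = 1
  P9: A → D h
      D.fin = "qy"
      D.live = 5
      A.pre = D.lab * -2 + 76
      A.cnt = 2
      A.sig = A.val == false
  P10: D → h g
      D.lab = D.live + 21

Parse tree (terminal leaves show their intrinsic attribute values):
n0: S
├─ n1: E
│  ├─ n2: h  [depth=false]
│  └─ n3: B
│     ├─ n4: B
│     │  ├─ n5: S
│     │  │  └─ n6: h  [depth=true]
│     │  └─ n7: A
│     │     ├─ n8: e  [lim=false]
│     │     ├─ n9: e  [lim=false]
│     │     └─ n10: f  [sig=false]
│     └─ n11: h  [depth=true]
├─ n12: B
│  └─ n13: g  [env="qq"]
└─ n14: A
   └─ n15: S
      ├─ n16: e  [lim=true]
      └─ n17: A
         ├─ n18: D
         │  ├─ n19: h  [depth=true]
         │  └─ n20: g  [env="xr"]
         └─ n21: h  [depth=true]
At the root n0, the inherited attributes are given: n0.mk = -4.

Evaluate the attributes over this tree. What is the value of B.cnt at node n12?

1. n0.mk = -4  [given at root]
2. n2.depth = false  [terminal]
3. n3.key = false  [false]
4. n3.cnt = 19  [19]
5. n3.env = 7  [7]
6. n4.key = true  [true]
7. n4.cnt = 7  [B₀.cnt - 12]
8. n4.env = 22  [22]
9. n5.mk = 23  [B.env + 1]
10. n6.depth = true  [terminal]
11. n5.lim = 15  [S.mk - 8]
12. n7.val = true  [true]
13. n8.lim = false  [terminal]
14. n9.lim = false  [terminal]
15. n10.sig = false  [terminal]
16. n7.pre = -1  [-1]
17. n7.cnt = 30  [30]
18. n7.sig = false  [e₀.lim and A.val]
19. n4.wid = "qk"  ["qk"]
20. n11.depth = true  [terminal]
21. n3.wid = "qkx"  [B₁.wid ++ "x"]
22. n1.sig = "zn"  ["zn"]
23. n1.fin = 28  [28]
24. n1.pre = -2  [len(B.wid) - 5]
25. n12.key = true  [E.pre == -2]
26. n12.cnt = 29  [E.pre + 31]
27. n12.env = -7  [S.mk * -1 - 11]
28. n13.env = "qq"  [terminal]
29. n12.wid = "mqq"  ["m" ++ g.env]
30. n14.val = true  [S.mk > -5]
31. n15.mk = 4  [4]
32. n16.lim = true  [terminal]
33. n17.val = false  [S.mk > 4]
34. n18.fin = "qy"  ["qy"]
35. n18.live = 5  [5]
36. n19.depth = true  [terminal]
37. n20.env = "xr"  [terminal]
38. n18.lab = 26  [D.live + 21]
39. n21.depth = true  [terminal]
40. n17.pre = 24  [D.lab * -2 + 76]
41. n17.cnt = 2  [2]
42. n17.sig = true  [A.val == false]
43. n15.lim = 1  [1]
44. n14.pre = 6  [S.lim + 5]
45. n14.cnt = 1  [S.lim]
46. n14.sig = true  [A.val == true]
47. n0.lim = 18  [E.fin - 10]

29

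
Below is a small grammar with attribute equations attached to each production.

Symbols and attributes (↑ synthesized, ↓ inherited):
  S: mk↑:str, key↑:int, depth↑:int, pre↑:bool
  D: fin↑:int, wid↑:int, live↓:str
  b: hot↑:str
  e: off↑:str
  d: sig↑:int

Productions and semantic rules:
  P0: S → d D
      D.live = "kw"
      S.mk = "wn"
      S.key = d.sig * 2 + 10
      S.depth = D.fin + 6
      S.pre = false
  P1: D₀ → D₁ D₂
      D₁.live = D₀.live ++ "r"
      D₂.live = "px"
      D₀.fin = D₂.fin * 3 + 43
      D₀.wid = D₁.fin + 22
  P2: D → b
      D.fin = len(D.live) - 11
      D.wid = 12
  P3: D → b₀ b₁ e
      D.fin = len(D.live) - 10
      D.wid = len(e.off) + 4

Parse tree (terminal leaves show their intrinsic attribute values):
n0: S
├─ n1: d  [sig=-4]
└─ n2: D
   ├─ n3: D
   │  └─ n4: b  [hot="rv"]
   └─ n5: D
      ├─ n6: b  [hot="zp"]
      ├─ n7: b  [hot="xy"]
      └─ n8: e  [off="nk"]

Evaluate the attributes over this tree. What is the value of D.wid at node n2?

14

1. n1.sig = -4  [terminal]
2. n2.live = "kw"  ["kw"]
3. n3.live = "kwr"  [D₀.live ++ "r"]
4. n4.hot = "rv"  [terminal]
5. n3.fin = -8  [len(D.live) - 11]
6. n3.wid = 12  [12]
7. n5.live = "px"  ["px"]
8. n6.hot = "zp"  [terminal]
9. n7.hot = "xy"  [terminal]
10. n8.off = "nk"  [terminal]
11. n5.fin = -8  [len(D.live) - 10]
12. n5.wid = 6  [len(e.off) + 4]
13. n2.fin = 19  [D₂.fin * 3 + 43]
14. n2.wid = 14  [D₁.fin + 22]
15. n0.mk = "wn"  ["wn"]
16. n0.key = 2  [d.sig * 2 + 10]
17. n0.depth = 25  [D.fin + 6]
18. n0.pre = false  [false]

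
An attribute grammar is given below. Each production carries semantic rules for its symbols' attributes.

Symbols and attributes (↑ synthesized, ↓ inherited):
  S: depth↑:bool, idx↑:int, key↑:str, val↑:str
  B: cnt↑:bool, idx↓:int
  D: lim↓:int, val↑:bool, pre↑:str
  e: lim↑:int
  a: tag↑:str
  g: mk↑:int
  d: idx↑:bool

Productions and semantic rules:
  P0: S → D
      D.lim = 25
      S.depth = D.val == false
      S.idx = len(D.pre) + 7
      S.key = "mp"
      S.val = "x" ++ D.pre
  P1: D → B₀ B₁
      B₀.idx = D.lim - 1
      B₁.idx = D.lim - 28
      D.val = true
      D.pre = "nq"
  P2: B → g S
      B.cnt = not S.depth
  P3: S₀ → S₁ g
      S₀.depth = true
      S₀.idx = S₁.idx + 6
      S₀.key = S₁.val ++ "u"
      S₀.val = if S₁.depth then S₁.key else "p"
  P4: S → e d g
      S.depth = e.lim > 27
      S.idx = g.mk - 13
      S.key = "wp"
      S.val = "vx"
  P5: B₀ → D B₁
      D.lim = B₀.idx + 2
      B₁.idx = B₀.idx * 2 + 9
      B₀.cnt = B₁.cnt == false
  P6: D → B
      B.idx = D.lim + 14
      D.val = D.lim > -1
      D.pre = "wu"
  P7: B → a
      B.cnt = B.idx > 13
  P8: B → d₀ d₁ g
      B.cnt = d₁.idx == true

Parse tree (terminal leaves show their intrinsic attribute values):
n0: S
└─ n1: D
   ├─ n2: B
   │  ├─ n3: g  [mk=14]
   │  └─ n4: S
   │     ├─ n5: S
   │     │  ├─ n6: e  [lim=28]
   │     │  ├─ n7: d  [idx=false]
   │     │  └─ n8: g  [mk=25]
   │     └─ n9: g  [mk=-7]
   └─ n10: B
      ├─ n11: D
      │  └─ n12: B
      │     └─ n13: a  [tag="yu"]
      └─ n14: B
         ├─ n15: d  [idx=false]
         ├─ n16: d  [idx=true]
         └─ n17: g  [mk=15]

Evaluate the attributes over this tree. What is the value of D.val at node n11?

false

1. n1.lim = 25  [25]
2. n2.idx = 24  [D.lim - 1]
3. n3.mk = 14  [terminal]
4. n6.lim = 28  [terminal]
5. n7.idx = false  [terminal]
6. n8.mk = 25  [terminal]
7. n5.depth = true  [e.lim > 27]
8. n5.idx = 12  [g.mk - 13]
9. n5.key = "wp"  ["wp"]
10. n5.val = "vx"  ["vx"]
11. n9.mk = -7  [terminal]
12. n4.depth = true  [true]
13. n4.idx = 18  [S₁.idx + 6]
14. n4.key = "vxu"  [S₁.val ++ "u"]
15. n4.val = "wp"  [if S₁.depth then S₁.key else "p"]
16. n2.cnt = false  [not S.depth]
17. n10.idx = -3  [D.lim - 28]
18. n11.lim = -1  [B₀.idx + 2]
19. n12.idx = 13  [D.lim + 14]
20. n13.tag = "yu"  [terminal]
21. n12.cnt = false  [B.idx > 13]
22. n11.val = false  [D.lim > -1]
23. n11.pre = "wu"  ["wu"]
24. n14.idx = 3  [B₀.idx * 2 + 9]
25. n15.idx = false  [terminal]
26. n16.idx = true  [terminal]
27. n17.mk = 15  [terminal]
28. n14.cnt = true  [d₁.idx == true]
29. n10.cnt = false  [B₁.cnt == false]
30. n1.val = true  [true]
31. n1.pre = "nq"  ["nq"]
32. n0.depth = false  [D.val == false]
33. n0.idx = 9  [len(D.pre) + 7]
34. n0.key = "mp"  ["mp"]
35. n0.val = "xnq"  ["x" ++ D.pre]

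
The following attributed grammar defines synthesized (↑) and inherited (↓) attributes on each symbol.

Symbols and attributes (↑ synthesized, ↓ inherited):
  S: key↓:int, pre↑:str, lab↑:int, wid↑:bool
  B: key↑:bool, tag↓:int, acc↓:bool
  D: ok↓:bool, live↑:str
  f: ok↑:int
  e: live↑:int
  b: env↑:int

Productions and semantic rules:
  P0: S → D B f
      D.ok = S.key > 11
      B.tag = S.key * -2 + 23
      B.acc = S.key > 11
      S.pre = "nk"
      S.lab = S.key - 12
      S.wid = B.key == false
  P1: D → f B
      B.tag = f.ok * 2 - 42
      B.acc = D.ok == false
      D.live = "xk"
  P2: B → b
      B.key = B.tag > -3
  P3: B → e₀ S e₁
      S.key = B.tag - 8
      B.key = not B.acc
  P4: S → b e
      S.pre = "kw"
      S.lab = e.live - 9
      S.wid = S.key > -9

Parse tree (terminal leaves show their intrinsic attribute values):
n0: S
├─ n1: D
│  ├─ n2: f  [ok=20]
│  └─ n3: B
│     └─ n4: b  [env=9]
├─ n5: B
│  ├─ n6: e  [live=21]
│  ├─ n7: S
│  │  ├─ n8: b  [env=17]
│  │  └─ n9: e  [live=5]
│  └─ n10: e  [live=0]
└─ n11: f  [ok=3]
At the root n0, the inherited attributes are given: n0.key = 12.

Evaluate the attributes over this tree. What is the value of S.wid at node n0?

true

1. n0.key = 12  [given at root]
2. n1.ok = true  [S.key > 11]
3. n2.ok = 20  [terminal]
4. n3.tag = -2  [f.ok * 2 - 42]
5. n3.acc = false  [D.ok == false]
6. n4.env = 9  [terminal]
7. n3.key = true  [B.tag > -3]
8. n1.live = "xk"  ["xk"]
9. n5.tag = -1  [S.key * -2 + 23]
10. n5.acc = true  [S.key > 11]
11. n6.live = 21  [terminal]
12. n7.key = -9  [B.tag - 8]
13. n8.env = 17  [terminal]
14. n9.live = 5  [terminal]
15. n7.pre = "kw"  ["kw"]
16. n7.lab = -4  [e.live - 9]
17. n7.wid = false  [S.key > -9]
18. n10.live = 0  [terminal]
19. n5.key = false  [not B.acc]
20. n11.ok = 3  [terminal]
21. n0.pre = "nk"  ["nk"]
22. n0.lab = 0  [S.key - 12]
23. n0.wid = true  [B.key == false]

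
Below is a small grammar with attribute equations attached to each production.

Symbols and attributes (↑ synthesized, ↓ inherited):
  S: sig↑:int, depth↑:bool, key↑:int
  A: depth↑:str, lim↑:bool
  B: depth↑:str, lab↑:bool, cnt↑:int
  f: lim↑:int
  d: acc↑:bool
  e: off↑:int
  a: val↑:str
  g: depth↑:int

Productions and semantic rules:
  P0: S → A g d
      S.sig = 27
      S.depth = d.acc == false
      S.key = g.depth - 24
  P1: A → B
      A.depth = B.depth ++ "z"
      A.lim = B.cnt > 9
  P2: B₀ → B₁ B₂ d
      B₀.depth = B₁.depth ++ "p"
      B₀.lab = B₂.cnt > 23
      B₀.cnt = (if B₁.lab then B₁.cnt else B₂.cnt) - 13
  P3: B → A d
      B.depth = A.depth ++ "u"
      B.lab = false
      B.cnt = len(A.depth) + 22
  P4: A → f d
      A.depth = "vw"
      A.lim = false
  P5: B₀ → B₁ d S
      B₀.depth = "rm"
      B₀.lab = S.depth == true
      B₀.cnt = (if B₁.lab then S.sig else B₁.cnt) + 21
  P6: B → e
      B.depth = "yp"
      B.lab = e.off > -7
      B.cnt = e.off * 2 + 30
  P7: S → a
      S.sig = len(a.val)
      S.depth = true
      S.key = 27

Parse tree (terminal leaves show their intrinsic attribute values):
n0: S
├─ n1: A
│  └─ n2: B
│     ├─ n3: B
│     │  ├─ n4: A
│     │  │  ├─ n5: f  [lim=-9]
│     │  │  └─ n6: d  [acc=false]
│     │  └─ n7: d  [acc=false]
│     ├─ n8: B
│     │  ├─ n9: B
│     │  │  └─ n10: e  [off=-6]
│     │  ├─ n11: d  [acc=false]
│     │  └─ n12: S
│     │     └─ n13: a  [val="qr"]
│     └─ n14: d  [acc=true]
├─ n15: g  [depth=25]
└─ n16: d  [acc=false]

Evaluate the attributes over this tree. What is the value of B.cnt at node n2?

10

1. n5.lim = -9  [terminal]
2. n6.acc = false  [terminal]
3. n4.depth = "vw"  ["vw"]
4. n4.lim = false  [false]
5. n7.acc = false  [terminal]
6. n3.depth = "vwu"  [A.depth ++ "u"]
7. n3.lab = false  [false]
8. n3.cnt = 24  [len(A.depth) + 22]
9. n10.off = -6  [terminal]
10. n9.depth = "yp"  ["yp"]
11. n9.lab = true  [e.off > -7]
12. n9.cnt = 18  [e.off * 2 + 30]
13. n11.acc = false  [terminal]
14. n13.val = "qr"  [terminal]
15. n12.sig = 2  [len(a.val)]
16. n12.depth = true  [true]
17. n12.key = 27  [27]
18. n8.depth = "rm"  ["rm"]
19. n8.lab = true  [S.depth == true]
20. n8.cnt = 23  [(if B₁.lab then S.sig else B₁.cnt) + 21]
21. n14.acc = true  [terminal]
22. n2.depth = "vwup"  [B₁.depth ++ "p"]
23. n2.lab = false  [B₂.cnt > 23]
24. n2.cnt = 10  [(if B₁.lab then B₁.cnt else B₂.cnt) - 13]
25. n1.depth = "vwupz"  [B.depth ++ "z"]
26. n1.lim = true  [B.cnt > 9]
27. n15.depth = 25  [terminal]
28. n16.acc = false  [terminal]
29. n0.sig = 27  [27]
30. n0.depth = true  [d.acc == false]
31. n0.key = 1  [g.depth - 24]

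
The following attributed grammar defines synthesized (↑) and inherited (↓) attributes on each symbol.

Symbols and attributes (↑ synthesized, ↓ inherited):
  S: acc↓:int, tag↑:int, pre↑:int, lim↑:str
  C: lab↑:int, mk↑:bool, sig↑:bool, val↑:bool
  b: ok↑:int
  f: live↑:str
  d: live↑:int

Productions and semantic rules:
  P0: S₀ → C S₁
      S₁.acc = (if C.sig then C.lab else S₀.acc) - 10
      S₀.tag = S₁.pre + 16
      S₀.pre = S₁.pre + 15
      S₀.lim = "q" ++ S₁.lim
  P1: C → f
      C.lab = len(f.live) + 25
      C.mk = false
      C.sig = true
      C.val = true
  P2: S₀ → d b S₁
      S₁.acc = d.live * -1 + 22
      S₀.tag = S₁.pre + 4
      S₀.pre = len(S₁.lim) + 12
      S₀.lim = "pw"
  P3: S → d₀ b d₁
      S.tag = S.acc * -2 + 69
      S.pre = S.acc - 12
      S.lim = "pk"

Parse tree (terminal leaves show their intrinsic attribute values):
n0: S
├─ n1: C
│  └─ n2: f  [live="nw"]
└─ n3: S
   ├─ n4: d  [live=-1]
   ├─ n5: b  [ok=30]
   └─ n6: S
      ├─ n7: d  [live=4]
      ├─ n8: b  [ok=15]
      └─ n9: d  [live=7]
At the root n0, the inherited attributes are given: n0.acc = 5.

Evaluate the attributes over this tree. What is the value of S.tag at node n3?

1. n0.acc = 5  [given at root]
2. n2.live = "nw"  [terminal]
3. n1.lab = 27  [len(f.live) + 25]
4. n1.mk = false  [false]
5. n1.sig = true  [true]
6. n1.val = true  [true]
7. n3.acc = 17  [(if C.sig then C.lab else S₀.acc) - 10]
8. n4.live = -1  [terminal]
9. n5.ok = 30  [terminal]
10. n6.acc = 23  [d.live * -1 + 22]
11. n7.live = 4  [terminal]
12. n8.ok = 15  [terminal]
13. n9.live = 7  [terminal]
14. n6.tag = 23  [S.acc * -2 + 69]
15. n6.pre = 11  [S.acc - 12]
16. n6.lim = "pk"  ["pk"]
17. n3.tag = 15  [S₁.pre + 4]
18. n3.pre = 14  [len(S₁.lim) + 12]
19. n3.lim = "pw"  ["pw"]
20. n0.tag = 30  [S₁.pre + 16]
21. n0.pre = 29  [S₁.pre + 15]
22. n0.lim = "qpw"  ["q" ++ S₁.lim]

15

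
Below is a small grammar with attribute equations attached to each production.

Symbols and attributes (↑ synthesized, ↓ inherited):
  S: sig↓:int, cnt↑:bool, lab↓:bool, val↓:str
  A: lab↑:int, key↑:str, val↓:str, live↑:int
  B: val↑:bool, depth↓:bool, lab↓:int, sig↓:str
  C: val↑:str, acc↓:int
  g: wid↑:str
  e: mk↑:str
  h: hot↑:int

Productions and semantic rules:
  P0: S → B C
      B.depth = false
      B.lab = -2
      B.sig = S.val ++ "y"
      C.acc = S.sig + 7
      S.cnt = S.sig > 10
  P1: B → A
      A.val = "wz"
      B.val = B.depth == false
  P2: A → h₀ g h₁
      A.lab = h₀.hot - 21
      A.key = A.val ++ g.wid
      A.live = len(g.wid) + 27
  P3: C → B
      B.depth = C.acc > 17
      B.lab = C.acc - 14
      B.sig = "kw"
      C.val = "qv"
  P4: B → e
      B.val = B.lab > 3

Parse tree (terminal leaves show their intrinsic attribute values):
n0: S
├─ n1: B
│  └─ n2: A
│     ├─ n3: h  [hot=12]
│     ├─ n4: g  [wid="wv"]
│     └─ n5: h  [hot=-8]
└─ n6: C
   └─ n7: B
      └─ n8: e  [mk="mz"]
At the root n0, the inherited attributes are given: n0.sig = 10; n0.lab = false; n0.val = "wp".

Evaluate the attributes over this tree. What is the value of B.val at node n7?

false

1. n0.sig = 10  [given at root]
2. n0.lab = false  [given at root]
3. n0.val = "wp"  [given at root]
4. n1.depth = false  [false]
5. n1.lab = -2  [-2]
6. n1.sig = "wpy"  [S.val ++ "y"]
7. n2.val = "wz"  ["wz"]
8. n3.hot = 12  [terminal]
9. n4.wid = "wv"  [terminal]
10. n5.hot = -8  [terminal]
11. n2.lab = -9  [h₀.hot - 21]
12. n2.key = "wzwv"  [A.val ++ g.wid]
13. n2.live = 29  [len(g.wid) + 27]
14. n1.val = true  [B.depth == false]
15. n6.acc = 17  [S.sig + 7]
16. n7.depth = false  [C.acc > 17]
17. n7.lab = 3  [C.acc - 14]
18. n7.sig = "kw"  ["kw"]
19. n8.mk = "mz"  [terminal]
20. n7.val = false  [B.lab > 3]
21. n6.val = "qv"  ["qv"]
22. n0.cnt = false  [S.sig > 10]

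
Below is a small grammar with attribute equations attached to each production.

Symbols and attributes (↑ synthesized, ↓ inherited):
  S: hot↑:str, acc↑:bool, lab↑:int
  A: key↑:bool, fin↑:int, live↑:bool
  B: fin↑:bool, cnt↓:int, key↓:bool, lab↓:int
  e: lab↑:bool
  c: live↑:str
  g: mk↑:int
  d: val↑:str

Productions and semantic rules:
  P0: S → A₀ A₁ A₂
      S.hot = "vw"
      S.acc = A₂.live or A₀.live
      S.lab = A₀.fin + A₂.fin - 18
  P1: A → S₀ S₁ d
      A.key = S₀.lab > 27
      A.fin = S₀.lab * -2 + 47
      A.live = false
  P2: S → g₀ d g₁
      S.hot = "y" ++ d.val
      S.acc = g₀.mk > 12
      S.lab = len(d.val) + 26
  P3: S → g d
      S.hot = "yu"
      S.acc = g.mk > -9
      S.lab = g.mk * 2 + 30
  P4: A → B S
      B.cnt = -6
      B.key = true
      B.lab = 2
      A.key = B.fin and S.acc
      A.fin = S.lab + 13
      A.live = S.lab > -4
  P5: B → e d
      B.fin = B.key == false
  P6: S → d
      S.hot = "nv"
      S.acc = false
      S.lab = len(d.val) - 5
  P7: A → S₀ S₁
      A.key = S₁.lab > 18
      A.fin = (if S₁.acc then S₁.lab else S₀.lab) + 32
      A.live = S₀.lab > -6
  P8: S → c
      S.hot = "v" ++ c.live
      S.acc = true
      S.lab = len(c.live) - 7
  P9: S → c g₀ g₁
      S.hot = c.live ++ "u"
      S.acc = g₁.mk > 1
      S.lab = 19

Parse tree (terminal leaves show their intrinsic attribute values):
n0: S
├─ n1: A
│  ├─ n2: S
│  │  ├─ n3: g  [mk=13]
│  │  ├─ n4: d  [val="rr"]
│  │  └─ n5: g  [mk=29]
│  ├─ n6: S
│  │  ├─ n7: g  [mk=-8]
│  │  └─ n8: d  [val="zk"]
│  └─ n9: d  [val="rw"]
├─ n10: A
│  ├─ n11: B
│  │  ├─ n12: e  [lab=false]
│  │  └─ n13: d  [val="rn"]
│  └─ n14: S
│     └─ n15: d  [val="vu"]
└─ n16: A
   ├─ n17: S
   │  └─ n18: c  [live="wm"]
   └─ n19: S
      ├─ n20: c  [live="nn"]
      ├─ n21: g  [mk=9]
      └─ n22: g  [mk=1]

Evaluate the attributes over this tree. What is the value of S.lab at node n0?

0

1. n3.mk = 13  [terminal]
2. n4.val = "rr"  [terminal]
3. n5.mk = 29  [terminal]
4. n2.hot = "yrr"  ["y" ++ d.val]
5. n2.acc = true  [g₀.mk > 12]
6. n2.lab = 28  [len(d.val) + 26]
7. n7.mk = -8  [terminal]
8. n8.val = "zk"  [terminal]
9. n6.hot = "yu"  ["yu"]
10. n6.acc = true  [g.mk > -9]
11. n6.lab = 14  [g.mk * 2 + 30]
12. n9.val = "rw"  [terminal]
13. n1.key = true  [S₀.lab > 27]
14. n1.fin = -9  [S₀.lab * -2 + 47]
15. n1.live = false  [false]
16. n11.cnt = -6  [-6]
17. n11.key = true  [true]
18. n11.lab = 2  [2]
19. n12.lab = false  [terminal]
20. n13.val = "rn"  [terminal]
21. n11.fin = false  [B.key == false]
22. n15.val = "vu"  [terminal]
23. n14.hot = "nv"  ["nv"]
24. n14.acc = false  [false]
25. n14.lab = -3  [len(d.val) - 5]
26. n10.key = false  [B.fin and S.acc]
27. n10.fin = 10  [S.lab + 13]
28. n10.live = true  [S.lab > -4]
29. n18.live = "wm"  [terminal]
30. n17.hot = "vwm"  ["v" ++ c.live]
31. n17.acc = true  [true]
32. n17.lab = -5  [len(c.live) - 7]
33. n20.live = "nn"  [terminal]
34. n21.mk = 9  [terminal]
35. n22.mk = 1  [terminal]
36. n19.hot = "nnu"  [c.live ++ "u"]
37. n19.acc = false  [g₁.mk > 1]
38. n19.lab = 19  [19]
39. n16.key = true  [S₁.lab > 18]
40. n16.fin = 27  [(if S₁.acc then S₁.lab else S₀.lab) + 32]
41. n16.live = true  [S₀.lab > -6]
42. n0.hot = "vw"  ["vw"]
43. n0.acc = true  [A₂.live or A₀.live]
44. n0.lab = 0  [A₀.fin + A₂.fin - 18]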